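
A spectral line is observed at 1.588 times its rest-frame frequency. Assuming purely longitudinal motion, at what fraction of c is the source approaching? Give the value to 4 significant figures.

β ≈ 0.4321

f_obs/f_src = √((1+β)/(1−β)) = 1.588  ⇒  (1+β)/(1−β) = 2.52174
β = |1 − D²|/(1 + D²) = |1 − 2.52174|/(1 + 2.52174) = 0.4321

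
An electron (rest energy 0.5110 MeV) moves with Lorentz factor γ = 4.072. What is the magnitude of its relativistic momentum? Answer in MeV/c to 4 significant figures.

p ≈ 2.017 MeV/c

β = √(1 − 1/γ²) = √(1 − 1/4.072²) = 0.969376
p = γβm₀c = 4.072 × 0.969376 × 0.5110 MeV/c = 2.017 MeV/c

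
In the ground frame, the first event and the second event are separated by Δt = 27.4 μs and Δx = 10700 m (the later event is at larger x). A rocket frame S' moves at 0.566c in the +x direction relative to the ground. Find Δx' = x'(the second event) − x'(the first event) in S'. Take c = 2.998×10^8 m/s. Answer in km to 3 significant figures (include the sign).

γ = 1/√(1 − 0.566²) = 1.2130
Δx' = γ(Δx − vΔt) = 1.2130 × (10700 m − 0.566×(2.998×10^8 m/s)×27.4×10^-6 s)
= 1.2130 × (6050.6 m) = 7.34 km

Δx' ≈ 7.34 km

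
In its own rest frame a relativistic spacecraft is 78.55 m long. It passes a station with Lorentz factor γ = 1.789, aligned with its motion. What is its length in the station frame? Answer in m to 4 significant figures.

γ = 1.789 (given)
Length contraction: L = L₀/γ = 78.55/1.789 = 43.91 m

L ≈ 43.91 m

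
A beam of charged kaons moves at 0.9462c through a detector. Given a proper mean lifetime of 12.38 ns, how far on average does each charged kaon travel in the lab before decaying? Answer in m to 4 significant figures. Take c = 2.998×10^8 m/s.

γ = 1/√(1 − 0.9462²) = 3.09040
Dilated lifetime: Δt = γτ₀ = 3.09040 × 12.38 ns = 38.2592 ns
d = vΔt = 0.9462c × 38.2592 ns = 2.83671×10^8 m/s × 3.82592×10^-8 s = 10.85 m

d ≈ 10.85 m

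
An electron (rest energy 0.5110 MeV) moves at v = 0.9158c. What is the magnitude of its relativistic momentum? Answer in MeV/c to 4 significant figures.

γ = 1/√(1 − 0.9158²) = 2.48983
p = γβm₀c = 2.48983 × 0.9158 × 0.5110 MeV/c = 1.165 MeV/c

p ≈ 1.165 MeV/c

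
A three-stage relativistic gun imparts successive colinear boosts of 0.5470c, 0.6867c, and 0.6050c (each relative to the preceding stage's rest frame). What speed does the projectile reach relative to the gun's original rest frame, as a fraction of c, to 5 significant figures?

Compose boost 2: (0.6867 + 0.5470)/(1 + 0.6867×0.5470) = 1.2337/1.375625 = 0.8968288
Compose boost 3: (0.6050 + 0.8968288)/(1 + 0.6050×0.8968288) = 1.501829/1.542581 = 0.97358

u ≈ 0.97358c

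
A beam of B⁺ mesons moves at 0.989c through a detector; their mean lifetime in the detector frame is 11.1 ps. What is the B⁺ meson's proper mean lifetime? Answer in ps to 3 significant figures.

τ₀ ≈ 1.64 ps

γ = 1/√(1 − 0.989²) = 6.7606
Proper time: τ₀ = Δt/γ = 11.1/6.7606 = 1.64 ps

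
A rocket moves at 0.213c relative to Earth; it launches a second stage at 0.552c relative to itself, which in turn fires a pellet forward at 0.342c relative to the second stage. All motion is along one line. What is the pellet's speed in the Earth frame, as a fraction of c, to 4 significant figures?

u ≈ 0.8318c

Compose boost 2: (0.552 + 0.213)/(1 + 0.552×0.213) = 0.7650/1.11758 = 0.684517
Compose boost 3: (0.342 + 0.684517)/(1 + 0.342×0.684517) = 1.02652/1.23410 = 0.8318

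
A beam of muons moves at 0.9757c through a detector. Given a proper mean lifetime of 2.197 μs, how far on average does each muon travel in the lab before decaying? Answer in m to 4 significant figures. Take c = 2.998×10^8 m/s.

γ = 1/√(1 − 0.9757²) = 4.56390
Dilated lifetime: Δt = γτ₀ = 4.56390 × 2.197 μs = 10.0269 μs
d = vΔt = 0.9757c × 10.0269 μs = 2.92515×10^8 m/s × 1.00269×10^-5 s = 2933 m

d ≈ 2933 m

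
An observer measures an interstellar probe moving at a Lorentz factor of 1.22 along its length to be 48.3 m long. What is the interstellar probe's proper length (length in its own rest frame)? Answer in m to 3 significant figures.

L₀ ≈ 58.9 m

γ = 1.22 (given)
L₀ = γL = 1.22 × 48.3 = 58.9 m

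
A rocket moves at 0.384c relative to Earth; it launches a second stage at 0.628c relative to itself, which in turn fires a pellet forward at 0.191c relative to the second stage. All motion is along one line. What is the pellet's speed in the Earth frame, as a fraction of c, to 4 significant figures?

Compose boost 2: (0.628 + 0.384)/(1 + 0.628×0.384) = 1.012/1.24115 = 0.815372
Compose boost 3: (0.191 + 0.815372)/(1 + 0.191×0.815372) = 1.00637/1.15574 = 0.8708

u ≈ 0.8708c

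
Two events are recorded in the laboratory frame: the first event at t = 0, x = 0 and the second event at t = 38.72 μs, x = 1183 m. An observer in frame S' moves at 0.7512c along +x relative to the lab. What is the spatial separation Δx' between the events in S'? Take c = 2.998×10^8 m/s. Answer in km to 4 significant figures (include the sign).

γ = 1/√(1 − 0.7512²) = 1.51498
Δx' = γ(Δx − vΔt) = 1.51498 × (1183 m − 0.7512×(2.998×10^8 m/s)×38.72×10^-6 s)
= 1.51498 × (-7537.12 m) = -11.42 km

Δx' ≈ -11.42 km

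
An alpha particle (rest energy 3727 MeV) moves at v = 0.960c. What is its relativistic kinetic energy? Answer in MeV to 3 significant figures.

K ≈ 9580 MeV

γ = 1/√(1 − 0.960²) = 3.5714
K = (γ − 1)m₀c² = (3.5714 − 1) × 3727 MeV = 2.5714 × 3727 MeV = 9580 MeV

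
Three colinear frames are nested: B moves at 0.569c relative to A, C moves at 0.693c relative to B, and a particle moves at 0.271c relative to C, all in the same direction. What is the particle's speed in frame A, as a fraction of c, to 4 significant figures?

Compose boost 2: (0.693 + 0.569)/(1 + 0.693×0.569) = 1.262/1.39432 = 0.905103
Compose boost 3: (0.271 + 0.905103)/(1 + 0.271×0.905103) = 1.17610/1.24528 = 0.9444

u ≈ 0.9444c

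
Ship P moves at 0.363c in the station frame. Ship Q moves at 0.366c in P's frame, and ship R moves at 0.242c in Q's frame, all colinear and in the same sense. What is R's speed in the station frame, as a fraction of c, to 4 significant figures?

Compose boost 2: (0.366 + 0.363)/(1 + 0.366×0.363) = 0.7290/1.13286 = 0.643505
Compose boost 3: (0.242 + 0.643505)/(1 + 0.242×0.643505) = 0.885505/1.15573 = 0.7662

u ≈ 0.7662c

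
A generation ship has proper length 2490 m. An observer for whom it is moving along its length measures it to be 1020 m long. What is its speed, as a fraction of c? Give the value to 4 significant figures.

γ = L₀/L = 2490/1020 = 2.44118
β = √(1 − 1/γ²) = 0.9122

β ≈ 0.9122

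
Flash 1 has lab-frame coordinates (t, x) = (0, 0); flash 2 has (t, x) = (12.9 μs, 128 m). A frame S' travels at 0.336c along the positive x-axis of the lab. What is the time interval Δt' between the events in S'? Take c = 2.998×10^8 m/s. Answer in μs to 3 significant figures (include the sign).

γ = 1/√(1 − 0.336²) = 1.0617
Δt' = γ(Δt − vΔx/c²) = 1.0617 × (12.9 μs − 0.336×128 m / (2.998×10^8 m/s))
= 1.0617 × (12.757 μs) = 13.5 μs

Δt' ≈ 13.5 μs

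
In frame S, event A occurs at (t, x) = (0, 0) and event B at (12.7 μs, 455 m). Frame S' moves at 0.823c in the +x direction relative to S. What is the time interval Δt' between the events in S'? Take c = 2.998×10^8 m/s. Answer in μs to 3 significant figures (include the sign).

γ = 1/√(1 − 0.823²) = 1.7604
Δt' = γ(Δt − vΔx/c²) = 1.7604 × (12.7 μs − 0.823×455 m / (2.998×10^8 m/s))
= 1.7604 × (11.451 μs) = 20.2 μs

Δt' ≈ 20.2 μs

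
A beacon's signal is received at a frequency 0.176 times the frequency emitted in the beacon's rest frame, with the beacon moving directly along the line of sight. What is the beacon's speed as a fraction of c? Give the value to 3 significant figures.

f_obs/f_src = √((1−β)/(1+β)) = 0.176  ⇒  (1−β)/(1+β) = 0.030976
β = |1 − D²|/(1 + D²) = |1 − 0.030976|/(1 + 0.030976) = 0.940

β ≈ 0.940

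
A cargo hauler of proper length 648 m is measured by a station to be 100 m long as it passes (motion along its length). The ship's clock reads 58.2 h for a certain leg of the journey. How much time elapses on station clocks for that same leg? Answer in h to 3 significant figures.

Δt ≈ 377 h

Length contraction ⇒ γ = L₀/L = 648/100 = 6.4800
Time dilation: Δt = γτ₀ = 6.4800 × 58.2 h = 377 h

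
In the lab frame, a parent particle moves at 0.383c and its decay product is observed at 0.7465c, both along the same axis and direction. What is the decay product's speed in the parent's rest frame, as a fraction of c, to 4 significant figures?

Inverse velocity addition: u' = (u − v)/(1 − uv/c²)
= (0.7465 − 0.383)/(1 − 0.7465×0.383) = 0.3635/0.714090 = 0.5090

u' ≈ 0.5090c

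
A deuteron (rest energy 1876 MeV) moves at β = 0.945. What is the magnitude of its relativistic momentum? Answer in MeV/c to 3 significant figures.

γ = 1/√(1 − 0.945²) = 3.0574
p = γβm₀c = 3.0574 × 0.945 × 1876 MeV/c = 5420 MeV/c

p ≈ 5420 MeV/c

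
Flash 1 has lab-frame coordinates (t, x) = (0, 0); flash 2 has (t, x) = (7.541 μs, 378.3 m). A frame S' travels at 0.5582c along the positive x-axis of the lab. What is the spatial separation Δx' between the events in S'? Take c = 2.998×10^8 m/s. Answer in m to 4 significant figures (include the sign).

Δx' ≈ -1065 m

γ = 1/√(1 − 0.5582²) = 1.20525
Δx' = γ(Δx − vΔt) = 1.20525 × (378.3 m − 0.5582×(2.998×10^8 m/s)×7.541×10^-6 s)
= 1.20525 × (-883.674 m) = -1065 m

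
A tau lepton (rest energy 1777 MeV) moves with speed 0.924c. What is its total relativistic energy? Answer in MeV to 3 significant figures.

γ = 1/√(1 − 0.924²) = 2.6151
E = γm₀c² = 2.6151 × 1777 MeV = 4650 MeV

E ≈ 4650 MeV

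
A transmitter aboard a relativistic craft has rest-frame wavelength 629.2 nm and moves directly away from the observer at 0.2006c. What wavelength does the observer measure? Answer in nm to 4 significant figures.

Relativistic Doppler: λ_obs = λ_src √((1+β)/(1−β))
= 629.2 × √(1.20060/0.799400) = 629.2 × 1.22551 = 771.1 nm

λ_obs ≈ 771.1 nm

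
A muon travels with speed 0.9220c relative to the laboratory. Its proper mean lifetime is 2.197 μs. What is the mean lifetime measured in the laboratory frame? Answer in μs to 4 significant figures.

Δt ≈ 5.674 μs

γ = 1/√(1 − 0.9220²) = 2.58271
Time dilation: Δt = γτ₀ = 2.58271 × 2.197 μs = 5.674 μs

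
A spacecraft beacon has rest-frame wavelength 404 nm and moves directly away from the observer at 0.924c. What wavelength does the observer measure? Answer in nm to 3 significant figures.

Relativistic Doppler: λ_obs = λ_src √((1+β)/(1−β))
= 404 × √(1.9240/0.076000) = 404 × 5.0315 = 2030 nm

λ_obs ≈ 2030 nm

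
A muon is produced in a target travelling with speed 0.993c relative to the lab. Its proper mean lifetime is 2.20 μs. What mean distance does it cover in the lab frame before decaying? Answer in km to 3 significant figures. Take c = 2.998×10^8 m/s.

d ≈ 5.54 km

γ = 1/√(1 − 0.993²) = 8.4664
Dilated lifetime: Δt = γτ₀ = 8.4664 × 2.20 μs = 18.626 μs
d = vΔt = 0.993c × 18.626 μs = 2.9770×10^8 m/s × 1.8626×10^-5 s = 5.54 km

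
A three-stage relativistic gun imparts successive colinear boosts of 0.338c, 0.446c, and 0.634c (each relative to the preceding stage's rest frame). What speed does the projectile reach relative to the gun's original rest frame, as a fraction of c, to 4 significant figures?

Compose boost 2: (0.446 + 0.338)/(1 + 0.446×0.338) = 0.7840/1.15075 = 0.681296
Compose boost 3: (0.634 + 0.681296)/(1 + 0.634×0.681296) = 1.31530/1.43194 = 0.9185

u ≈ 0.9185c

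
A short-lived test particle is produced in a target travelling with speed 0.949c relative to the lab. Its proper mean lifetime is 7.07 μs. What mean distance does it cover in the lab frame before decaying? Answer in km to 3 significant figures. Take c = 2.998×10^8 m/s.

d ≈ 6.38 km

γ = 1/√(1 − 0.949²) = 3.1718
Dilated lifetime: Δt = γτ₀ = 3.1718 × 7.07 μs = 22.425 μs
d = vΔt = 0.949c × 22.425 μs = 2.8451×10^8 m/s × 2.2425×10^-5 s = 6.38 km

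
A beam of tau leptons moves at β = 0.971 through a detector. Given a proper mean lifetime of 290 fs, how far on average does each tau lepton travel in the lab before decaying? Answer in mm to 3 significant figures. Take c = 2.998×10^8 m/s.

γ = 1/√(1 − 0.971²) = 4.1827
Dilated lifetime: Δt = γτ₀ = 4.1827 × 290 fs = 1213.0 fs
d = vΔt = 0.971c × 1213.0 fs = 2.9111×10^8 m/s × 1.2130×10^-12 s = 0.353 mm

d ≈ 0.353 mm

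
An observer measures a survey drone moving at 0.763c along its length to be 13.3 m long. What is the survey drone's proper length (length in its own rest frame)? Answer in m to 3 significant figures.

L₀ ≈ 20.6 m

γ = 1/√(1 − 0.763²) = 1.5470
L₀ = γL = 1.5470 × 13.3 = 20.6 m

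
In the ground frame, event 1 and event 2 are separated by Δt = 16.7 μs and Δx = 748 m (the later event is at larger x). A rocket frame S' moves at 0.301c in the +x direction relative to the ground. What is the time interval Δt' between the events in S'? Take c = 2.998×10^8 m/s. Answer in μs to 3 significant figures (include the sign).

Δt' ≈ 16.7 μs

γ = 1/√(1 − 0.301²) = 1.0486
Δt' = γ(Δt − vΔx/c²) = 1.0486 × (16.7 μs − 0.301×748 m / (2.998×10^8 m/s))
= 1.0486 × (15.949 μs) = 16.7 μs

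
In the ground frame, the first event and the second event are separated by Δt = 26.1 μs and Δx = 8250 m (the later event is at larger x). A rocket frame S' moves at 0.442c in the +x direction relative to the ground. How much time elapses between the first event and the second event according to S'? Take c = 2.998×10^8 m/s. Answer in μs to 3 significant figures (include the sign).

γ = 1/√(1 − 0.442²) = 1.1148
Δt' = γ(Δt − vΔx/c²) = 1.1148 × (26.1 μs − 0.442×8250 m / (2.998×10^8 m/s))
= 1.1148 × (13.937 μs) = 15.5 μs

Δt' ≈ 15.5 μs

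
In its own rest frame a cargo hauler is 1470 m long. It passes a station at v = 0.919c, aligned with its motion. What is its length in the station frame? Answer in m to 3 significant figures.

L ≈ 580 m

γ = 1/√(1 − 0.919²) = 2.5364
Length contraction: L = L₀/γ = 1470/2.5364 = 580 m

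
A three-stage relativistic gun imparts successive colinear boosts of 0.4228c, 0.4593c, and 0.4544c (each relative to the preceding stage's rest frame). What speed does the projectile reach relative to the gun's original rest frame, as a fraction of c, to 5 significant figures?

u ≈ 0.89324c

Compose boost 2: (0.4593 + 0.4228)/(1 + 0.4593×0.4228) = 0.88210/1.194192 = 0.7386584
Compose boost 3: (0.4544 + 0.7386584)/(1 + 0.4544×0.7386584) = 1.193058/1.335646 = 0.89324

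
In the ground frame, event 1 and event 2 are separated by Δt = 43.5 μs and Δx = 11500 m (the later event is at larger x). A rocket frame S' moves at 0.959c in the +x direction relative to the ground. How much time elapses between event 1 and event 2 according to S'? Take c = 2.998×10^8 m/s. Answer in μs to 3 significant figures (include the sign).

Δt' ≈ 23.7 μs

γ = 1/√(1 − 0.959²) = 3.5285
Δt' = γ(Δt − vΔx/c²) = 3.5285 × (43.5 μs − 0.959×11500 m / (2.998×10^8 m/s))
= 3.5285 × (6.7138 μs) = 23.7 μs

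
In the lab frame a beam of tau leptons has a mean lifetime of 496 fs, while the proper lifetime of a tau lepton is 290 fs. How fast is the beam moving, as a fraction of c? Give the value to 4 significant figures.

γ = Δt/τ₀ = 496/290 = 1.71034
β = √(1 − 1/γ²) = √(1 − 1/1.71034²) = 0.8113

β ≈ 0.8113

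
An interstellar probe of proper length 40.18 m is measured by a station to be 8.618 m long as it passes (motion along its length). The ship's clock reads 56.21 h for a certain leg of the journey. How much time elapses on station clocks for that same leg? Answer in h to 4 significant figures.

Length contraction ⇒ γ = L₀/L = 40.18/8.618 = 4.66233
Time dilation: Δt = γτ₀ = 4.66233 × 56.21 h = 262.1 h

Δt ≈ 262.1 h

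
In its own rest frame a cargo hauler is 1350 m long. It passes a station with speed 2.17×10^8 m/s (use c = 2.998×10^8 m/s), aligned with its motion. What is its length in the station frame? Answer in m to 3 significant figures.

L ≈ 931 m

β = v/c = 2.17×10^8 / 2.998×10^8 = 0.72382
γ = 1/√(1 − 0.72382²) = 1.4493
Length contraction: L = L₀/γ = 1350/1.4493 = 931 m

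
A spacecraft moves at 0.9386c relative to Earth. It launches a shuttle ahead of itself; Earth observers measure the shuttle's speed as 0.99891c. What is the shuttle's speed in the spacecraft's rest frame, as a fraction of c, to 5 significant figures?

Inverse velocity addition: u' = (u − v)/(1 − uv/c²)
= (0.99891 − 0.9386)/(1 − 0.99891×0.9386) = 0.060310/0.06242307 = 0.96615

u' ≈ 0.96615c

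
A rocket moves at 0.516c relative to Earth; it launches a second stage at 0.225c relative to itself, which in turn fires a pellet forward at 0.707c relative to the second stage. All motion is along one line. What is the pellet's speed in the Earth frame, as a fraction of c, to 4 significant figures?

Compose boost 2: (0.225 + 0.516)/(1 + 0.225×0.516) = 0.7410/1.11610 = 0.663919
Compose boost 3: (0.707 + 0.663919)/(1 + 0.707×0.663919) = 1.37092/1.46939 = 0.9330

u ≈ 0.9330c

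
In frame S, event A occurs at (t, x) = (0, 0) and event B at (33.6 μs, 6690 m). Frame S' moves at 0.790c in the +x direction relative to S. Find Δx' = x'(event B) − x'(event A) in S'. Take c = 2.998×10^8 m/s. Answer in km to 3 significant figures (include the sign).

Δx' ≈ -2.07 km

γ = 1/√(1 − 0.790²) = 1.6310
Δx' = γ(Δx − vΔt) = 1.6310 × (6690 m − 0.790×(2.998×10^8 m/s)×33.6×10^-6 s)
= 1.6310 × (-1267.9 m) = -2.07 km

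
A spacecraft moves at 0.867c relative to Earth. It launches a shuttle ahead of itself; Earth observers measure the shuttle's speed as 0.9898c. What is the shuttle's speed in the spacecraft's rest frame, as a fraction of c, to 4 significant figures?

u' ≈ 0.8657c

Inverse velocity addition: u' = (u − v)/(1 − uv/c²)
= (0.9898 − 0.867)/(1 − 0.9898×0.867) = 0.1228/0.141843 = 0.8657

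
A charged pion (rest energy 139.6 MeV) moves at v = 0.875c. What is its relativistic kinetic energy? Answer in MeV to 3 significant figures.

K ≈ 149 MeV

γ = 1/√(1 − 0.875²) = 2.0656
K = (γ − 1)m₀c² = (2.0656 − 1) × 139.6 MeV = 1.0656 × 139.6 MeV = 149 MeV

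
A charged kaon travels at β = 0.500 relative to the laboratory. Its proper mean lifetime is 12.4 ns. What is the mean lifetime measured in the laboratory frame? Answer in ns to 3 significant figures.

Δt ≈ 14.3 ns

γ = 1/√(1 − 0.500²) = 1.1547
Time dilation: Δt = γτ₀ = 1.1547 × 12.4 ns = 14.3 ns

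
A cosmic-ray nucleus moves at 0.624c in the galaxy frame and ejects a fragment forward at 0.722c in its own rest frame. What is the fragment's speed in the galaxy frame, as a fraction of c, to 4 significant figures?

Compose boost 2: (0.722 + 0.624)/(1 + 0.722×0.624) = 1.346/1.45053 = 0.9279

u ≈ 0.9279c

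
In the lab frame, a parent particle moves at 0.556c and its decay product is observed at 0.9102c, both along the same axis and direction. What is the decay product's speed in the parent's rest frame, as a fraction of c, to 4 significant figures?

u' ≈ 0.7171c

Inverse velocity addition: u' = (u − v)/(1 − uv/c²)
= (0.9102 − 0.556)/(1 − 0.9102×0.556) = 0.3542/0.493929 = 0.7171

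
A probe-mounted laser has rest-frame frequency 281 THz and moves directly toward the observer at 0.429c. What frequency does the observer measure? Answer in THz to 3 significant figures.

Relativistic Doppler: f_obs = f_src √((1+β)/(1−β))
= 281 × √(1.4290/0.57100) = 281 × 1.5820 = 445 THz

f_obs ≈ 445 THz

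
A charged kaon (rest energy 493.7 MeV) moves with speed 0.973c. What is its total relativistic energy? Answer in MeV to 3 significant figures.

γ = 1/√(1 − 0.973²) = 4.3327
E = γm₀c² = 4.3327 × 493.7 MeV = 2140 MeV

E ≈ 2140 MeV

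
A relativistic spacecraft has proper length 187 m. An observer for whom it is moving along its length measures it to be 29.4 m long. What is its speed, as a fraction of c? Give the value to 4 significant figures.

β ≈ 0.9876

γ = L₀/L = 187/29.4 = 6.36054
β = √(1 − 1/γ²) = 0.9876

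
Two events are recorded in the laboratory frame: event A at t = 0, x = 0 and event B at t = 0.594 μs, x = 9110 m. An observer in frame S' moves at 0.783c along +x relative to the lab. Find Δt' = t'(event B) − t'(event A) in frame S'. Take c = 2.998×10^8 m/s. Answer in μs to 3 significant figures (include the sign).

Δt' ≈ -37.3 μs

γ = 1/√(1 − 0.783²) = 1.6077
Δt' = γ(Δt − vΔx/c²) = 1.6077 × (0.594 μs − 0.783×9110 m / (2.998×10^8 m/s))
= 1.6077 × (-23.199 μs) = -37.3 μs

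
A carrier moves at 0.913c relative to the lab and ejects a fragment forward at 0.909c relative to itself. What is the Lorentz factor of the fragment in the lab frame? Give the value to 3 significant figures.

γ ≈ 10.8

u_lab = (0.909 + 0.913)/(1 + 0.909×0.913) = 1.822/1.82992 = 0.995674
γ = 1/√(1 − 0.995674²) = 10.8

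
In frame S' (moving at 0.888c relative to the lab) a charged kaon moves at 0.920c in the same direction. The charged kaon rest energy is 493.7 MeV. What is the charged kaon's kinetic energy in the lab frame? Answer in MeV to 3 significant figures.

K ≈ 4480 MeV

u_lab = (0.920 + 0.888)/(1 + 0.920×0.888) = 0.995069
γ = 1/√(1 − 0.995069²) = 10.082
K = (γ − 1)m₀c² = (10.082 − 1) × 493.7 = 9.0818 × 493.7 = 4480 MeV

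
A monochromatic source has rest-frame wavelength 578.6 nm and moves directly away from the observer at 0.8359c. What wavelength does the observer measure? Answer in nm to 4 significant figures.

λ_obs ≈ 1935 nm

Relativistic Doppler: λ_obs = λ_src √((1+β)/(1−β))
= 578.6 × √(1.83590/0.164100) = 578.6 × 3.34480 = 1935 nm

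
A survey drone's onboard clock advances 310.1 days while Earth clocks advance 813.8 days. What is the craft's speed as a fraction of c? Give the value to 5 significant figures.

γ = Δt/τ₀ = 813.8/310.1 = 2.624315
β = √(1 − 1/γ²) = √(1 − 1/2.624315²) = 0.92455

β ≈ 0.92455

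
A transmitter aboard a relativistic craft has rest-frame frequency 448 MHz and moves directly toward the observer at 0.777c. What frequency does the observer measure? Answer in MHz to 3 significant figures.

Relativistic Doppler: f_obs = f_src √((1+β)/(1−β))
= 448 × √(1.7770/0.22300) = 448 × 2.8229 = 1260 MHz

f_obs ≈ 1260 MHz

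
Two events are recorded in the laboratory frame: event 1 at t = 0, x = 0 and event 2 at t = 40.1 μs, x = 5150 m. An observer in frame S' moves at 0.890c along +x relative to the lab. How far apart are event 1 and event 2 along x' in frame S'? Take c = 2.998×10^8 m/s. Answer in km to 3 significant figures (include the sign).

Δx' ≈ -12.2 km

γ = 1/√(1 − 0.890²) = 2.1932
Δx' = γ(Δx − vΔt) = 2.1932 × (5150 m − 0.890×(2.998×10^8 m/s)×40.1×10^-6 s)
= 2.1932 × (-5549.6 m) = -12.2 km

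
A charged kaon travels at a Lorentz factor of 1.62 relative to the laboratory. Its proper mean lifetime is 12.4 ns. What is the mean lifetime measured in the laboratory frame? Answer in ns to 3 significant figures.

Δt ≈ 20.1 ns

γ = 1.62 (given)
Time dilation: Δt = γτ₀ = 1.62 × 12.4 ns = 20.1 ns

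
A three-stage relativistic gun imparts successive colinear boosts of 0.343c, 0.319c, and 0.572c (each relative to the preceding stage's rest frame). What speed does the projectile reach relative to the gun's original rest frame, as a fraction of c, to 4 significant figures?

Compose boost 2: (0.319 + 0.343)/(1 + 0.319×0.343) = 0.6620/1.10942 = 0.596710
Compose boost 3: (0.572 + 0.596710)/(1 + 0.572×0.596710) = 1.16871/1.34132 = 0.8713

u ≈ 0.8713c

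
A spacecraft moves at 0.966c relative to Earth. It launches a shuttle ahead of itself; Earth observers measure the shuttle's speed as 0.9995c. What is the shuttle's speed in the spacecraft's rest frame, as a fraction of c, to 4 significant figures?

u' ≈ 0.9715c

Inverse velocity addition: u' = (u − v)/(1 − uv/c²)
= (0.9995 − 0.966)/(1 − 0.9995×0.966) = 0.03350/0.0344830 = 0.9715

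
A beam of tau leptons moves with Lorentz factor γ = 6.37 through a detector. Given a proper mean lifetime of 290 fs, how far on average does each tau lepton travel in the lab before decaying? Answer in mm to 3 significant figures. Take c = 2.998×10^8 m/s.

β = √(1 − 1/γ²) = √(1 − 1/6.37²) = 0.98760
Dilated lifetime: Δt = γτ₀ = 6.37 × 290 fs = 1847.3 fs
d = vΔt = 0.98760c × 1847.3 fs = 2.9608×10^8 m/s × 1.8473×10^-12 s = 0.547 mm

d ≈ 0.547 mm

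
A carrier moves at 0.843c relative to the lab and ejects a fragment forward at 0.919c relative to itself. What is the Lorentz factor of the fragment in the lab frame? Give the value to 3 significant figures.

u_lab = (0.919 + 0.843)/(1 + 0.919×0.843) = 1.762/1.77472 = 0.992834
γ = 1/√(1 − 0.992834²) = 8.37

γ ≈ 8.37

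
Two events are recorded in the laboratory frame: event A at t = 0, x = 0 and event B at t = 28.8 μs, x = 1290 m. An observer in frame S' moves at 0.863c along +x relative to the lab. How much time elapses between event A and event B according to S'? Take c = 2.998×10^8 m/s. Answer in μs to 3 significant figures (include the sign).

Δt' ≈ 49.7 μs

γ = 1/√(1 − 0.863²) = 1.9794
Δt' = γ(Δt − vΔx/c²) = 1.9794 × (28.8 μs − 0.863×1290 m / (2.998×10^8 m/s))
= 1.9794 × (25.087 μs) = 49.7 μs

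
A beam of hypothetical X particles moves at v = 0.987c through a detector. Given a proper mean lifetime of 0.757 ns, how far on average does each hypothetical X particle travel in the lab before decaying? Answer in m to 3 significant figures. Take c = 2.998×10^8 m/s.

d ≈ 1.39 m

γ = 1/√(1 − 0.987²) = 6.2220
Dilated lifetime: Δt = γτ₀ = 6.2220 × 0.757 ns = 4.7100 ns
d = vΔt = 0.987c × 4.7100 ns = 2.9590×10^8 m/s × 4.7100×10^-9 s = 1.39 m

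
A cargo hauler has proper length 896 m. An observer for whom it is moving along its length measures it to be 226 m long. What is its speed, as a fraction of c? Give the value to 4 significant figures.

γ = L₀/L = 896/226 = 3.96460
β = √(1 − 1/γ²) = 0.9677

β ≈ 0.9677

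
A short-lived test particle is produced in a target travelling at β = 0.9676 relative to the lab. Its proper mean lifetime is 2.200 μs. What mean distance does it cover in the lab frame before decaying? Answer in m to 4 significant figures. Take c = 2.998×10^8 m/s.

γ = 1/√(1 − 0.9676²) = 3.96058
Dilated lifetime: Δt = γτ₀ = 3.96058 × 2.200 μs = 8.71328 μs
d = vΔt = 0.9676c × 8.71328 μs = 2.90086×10^8 m/s × 8.71328×10^-6 s = 2528 m

d ≈ 2528 m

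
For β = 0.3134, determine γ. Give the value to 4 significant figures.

γ ≈ 1.053

γ = 1/√(1 − β²) = 1/√(1 − 0.3134²) = 1/√(0.901780) = 1.053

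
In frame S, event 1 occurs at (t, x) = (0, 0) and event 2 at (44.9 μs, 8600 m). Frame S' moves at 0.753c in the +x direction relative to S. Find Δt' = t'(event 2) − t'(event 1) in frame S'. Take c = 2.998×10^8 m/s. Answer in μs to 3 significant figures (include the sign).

γ = 1/√(1 − 0.753²) = 1.5197
Δt' = γ(Δt − vΔx/c²) = 1.5197 × (44.9 μs − 0.753×8600 m / (2.998×10^8 m/s))
= 1.5197 × (23.300 μs) = 35.4 μs

Δt' ≈ 35.4 μs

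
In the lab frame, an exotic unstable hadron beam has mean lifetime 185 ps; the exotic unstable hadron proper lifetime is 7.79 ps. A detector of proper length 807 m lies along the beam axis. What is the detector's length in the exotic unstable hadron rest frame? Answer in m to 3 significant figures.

L ≈ 34.0 m

Time dilation ⇒ γ = Δt/τ₀ = 185/7.79 = 23.748
Length contraction: L = L₀/γ = 807/23.748 = 34.0 m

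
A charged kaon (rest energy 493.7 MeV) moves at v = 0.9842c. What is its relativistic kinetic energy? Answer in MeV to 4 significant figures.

γ = 1/√(1 − 0.9842²) = 5.64779
K = (γ − 1)m₀c² = (5.64779 − 1) × 493.7 MeV = 4.64779 × 493.7 MeV = 2295 MeV

K ≈ 2295 MeV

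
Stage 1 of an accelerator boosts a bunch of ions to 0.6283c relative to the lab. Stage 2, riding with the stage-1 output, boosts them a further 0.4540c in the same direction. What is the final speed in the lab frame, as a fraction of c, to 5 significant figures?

Compose boost 2: (0.4540 + 0.6283)/(1 + 0.4540×0.6283) = 1.0823/1.285248 = 0.84209

u ≈ 0.84209c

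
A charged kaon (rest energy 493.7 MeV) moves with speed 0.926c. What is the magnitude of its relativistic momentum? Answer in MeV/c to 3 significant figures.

p ≈ 1210 MeV/c

γ = 1/√(1 − 0.926²) = 2.6488
p = γβm₀c = 2.6488 × 0.926 × 493.7 MeV/c = 1210 MeV/c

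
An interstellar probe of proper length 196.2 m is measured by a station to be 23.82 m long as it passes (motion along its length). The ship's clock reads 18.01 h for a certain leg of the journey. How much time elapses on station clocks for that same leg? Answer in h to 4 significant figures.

Length contraction ⇒ γ = L₀/L = 196.2/23.82 = 8.23678
Time dilation: Δt = γτ₀ = 8.23678 × 18.01 h = 148.3 h

Δt ≈ 148.3 h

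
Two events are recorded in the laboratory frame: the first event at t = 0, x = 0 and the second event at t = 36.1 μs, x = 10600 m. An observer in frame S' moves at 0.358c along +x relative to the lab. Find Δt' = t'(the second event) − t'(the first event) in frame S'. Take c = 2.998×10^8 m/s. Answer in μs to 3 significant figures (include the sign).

γ = 1/√(1 − 0.358²) = 1.0710
Δt' = γ(Δt − vΔx/c²) = 1.0710 × (36.1 μs − 0.358×10600 m / (2.998×10^8 m/s))
= 1.0710 × (23.442 μs) = 25.1 μs

Δt' ≈ 25.1 μs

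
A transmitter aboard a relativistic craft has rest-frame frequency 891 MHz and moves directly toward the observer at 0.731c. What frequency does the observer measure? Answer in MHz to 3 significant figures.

f_obs ≈ 2260 MHz

Relativistic Doppler: f_obs = f_src √((1+β)/(1−β))
= 891 × √(1.7310/0.26900) = 891 × 2.5367 = 2260 MHz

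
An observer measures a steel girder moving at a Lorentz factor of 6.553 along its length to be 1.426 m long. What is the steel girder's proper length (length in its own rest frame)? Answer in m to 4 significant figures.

γ = 6.553 (given)
L₀ = γL = 6.553 × 1.426 = 9.345 m

L₀ ≈ 9.345 m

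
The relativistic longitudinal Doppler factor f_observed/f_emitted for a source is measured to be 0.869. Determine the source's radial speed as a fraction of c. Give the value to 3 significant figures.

β ≈ 0.139

f_obs/f_src = √((1−β)/(1+β)) = 0.869  ⇒  (1−β)/(1+β) = 0.75516
β = |1 − D²|/(1 + D²) = |1 − 0.75516|/(1 + 0.75516) = 0.139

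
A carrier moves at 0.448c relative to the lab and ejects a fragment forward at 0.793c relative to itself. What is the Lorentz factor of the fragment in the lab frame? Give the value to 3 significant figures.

γ ≈ 2.49

u_lab = (0.793 + 0.448)/(1 + 0.793×0.448) = 1.241/1.35526 = 0.915689
γ = 1/√(1 − 0.915689²) = 2.49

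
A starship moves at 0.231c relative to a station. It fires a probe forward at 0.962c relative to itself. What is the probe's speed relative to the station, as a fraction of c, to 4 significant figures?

Relativistic velocity addition: u = (u' + v)/(1 + u'v/c²)
= (0.962 + 0.231)/(1 + 0.962×0.231) = 1.193/1.22222 = 0.9761

u ≈ 0.9761c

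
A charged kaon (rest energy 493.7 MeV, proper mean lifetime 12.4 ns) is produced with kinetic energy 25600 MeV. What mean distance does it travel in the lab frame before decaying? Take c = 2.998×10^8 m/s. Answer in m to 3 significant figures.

γ = 1 + K/(m₀c²) = 1 + 25600/493.7 = 52.853
β = √(1 − 1/γ²) = 0.99982
Dilated lifetime: γτ₀ = 52.853 × 12.4 ns = 655.38 ns
d = βc·γτ₀ = 0.99982 × (2.998×10^8 m/s) × 6.5538×10^-7 s = 196 m

d ≈ 196 m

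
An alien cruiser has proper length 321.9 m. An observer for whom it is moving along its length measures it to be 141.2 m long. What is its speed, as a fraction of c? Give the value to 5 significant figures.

β ≈ 0.89866

γ = L₀/L = 321.9/141.2 = 2.279745
β = √(1 − 1/γ²) = 0.89866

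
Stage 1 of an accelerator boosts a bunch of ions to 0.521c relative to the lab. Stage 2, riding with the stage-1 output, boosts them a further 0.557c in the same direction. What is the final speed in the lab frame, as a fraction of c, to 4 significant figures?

u ≈ 0.8355c

Compose boost 2: (0.557 + 0.521)/(1 + 0.557×0.521) = 1.078/1.29020 = 0.8355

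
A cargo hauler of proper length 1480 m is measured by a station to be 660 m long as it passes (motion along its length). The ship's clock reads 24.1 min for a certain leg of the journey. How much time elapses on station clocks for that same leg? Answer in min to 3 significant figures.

Length contraction ⇒ γ = L₀/L = 1480/660 = 2.2424
Time dilation: Δt = γτ₀ = 2.2424 × 24.1 min = 54.0 min

Δt ≈ 54.0 min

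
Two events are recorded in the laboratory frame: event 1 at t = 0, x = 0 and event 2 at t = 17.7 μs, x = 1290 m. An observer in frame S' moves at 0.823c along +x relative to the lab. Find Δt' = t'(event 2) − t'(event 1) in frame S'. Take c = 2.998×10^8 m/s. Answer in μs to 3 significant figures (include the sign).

Δt' ≈ 24.9 μs

γ = 1/√(1 − 0.823²) = 1.7604
Δt' = γ(Δt − vΔx/c²) = 1.7604 × (17.7 μs − 0.823×1290 m / (2.998×10^8 m/s))
= 1.7604 × (14.159 μs) = 24.9 μs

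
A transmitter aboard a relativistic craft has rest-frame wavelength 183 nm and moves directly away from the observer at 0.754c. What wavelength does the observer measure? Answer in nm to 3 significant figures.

λ_obs ≈ 489 nm

Relativistic Doppler: λ_obs = λ_src √((1+β)/(1−β))
= 183 × √(1.7540/0.24600) = 183 × 2.6702 = 489 nm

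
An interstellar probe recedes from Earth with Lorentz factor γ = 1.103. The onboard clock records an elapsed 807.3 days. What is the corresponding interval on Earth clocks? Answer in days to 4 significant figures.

γ = 1.103 (given)
Time dilation: Δt = γτ₀ = 1.103 × 807.3 days = 890.5 days

Δt ≈ 890.5 days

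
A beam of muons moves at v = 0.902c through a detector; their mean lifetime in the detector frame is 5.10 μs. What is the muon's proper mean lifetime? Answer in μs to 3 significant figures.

γ = 1/√(1 − 0.902²) = 2.3162
Proper time: τ₀ = Δt/γ = 5.10/2.3162 = 2.20 μs

τ₀ ≈ 2.20 μs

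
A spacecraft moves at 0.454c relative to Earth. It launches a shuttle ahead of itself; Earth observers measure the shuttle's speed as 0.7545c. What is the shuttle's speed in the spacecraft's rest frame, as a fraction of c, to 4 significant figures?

u' ≈ 0.4571c

Inverse velocity addition: u' = (u − v)/(1 − uv/c²)
= (0.7545 − 0.454)/(1 − 0.7545×0.454) = 0.3005/0.657457 = 0.4571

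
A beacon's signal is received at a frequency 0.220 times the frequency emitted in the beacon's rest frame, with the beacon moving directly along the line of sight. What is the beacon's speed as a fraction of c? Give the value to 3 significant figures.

f_obs/f_src = √((1−β)/(1+β)) = 0.220  ⇒  (1−β)/(1+β) = 0.048400
β = |1 − D²|/(1 + D²) = |1 − 0.048400|/(1 + 0.048400) = 0.908

β ≈ 0.908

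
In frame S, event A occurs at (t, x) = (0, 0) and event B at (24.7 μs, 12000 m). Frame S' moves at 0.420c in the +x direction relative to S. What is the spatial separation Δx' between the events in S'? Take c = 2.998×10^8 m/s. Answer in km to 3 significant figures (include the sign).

γ = 1/√(1 − 0.420²) = 1.1019
Δx' = γ(Δx − vΔt) = 1.1019 × (12000 m − 0.420×(2.998×10^8 m/s)×24.7×10^-6 s)
= 1.1019 × (8889.9 m) = 9.80 km

Δx' ≈ 9.80 km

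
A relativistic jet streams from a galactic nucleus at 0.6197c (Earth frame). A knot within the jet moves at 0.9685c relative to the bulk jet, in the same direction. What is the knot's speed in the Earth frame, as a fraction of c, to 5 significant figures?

u ≈ 0.99251c

Relativistic velocity addition: u = (u' + v)/(1 + u'v/c²)
= (0.9685 + 0.6197)/(1 + 0.9685×0.6197) = 1.5882/1.600179 = 0.99251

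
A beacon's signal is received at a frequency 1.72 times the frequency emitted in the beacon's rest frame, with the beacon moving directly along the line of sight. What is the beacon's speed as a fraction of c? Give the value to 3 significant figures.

β ≈ 0.495

f_obs/f_src = √((1+β)/(1−β)) = 1.72  ⇒  (1+β)/(1−β) = 2.9584
β = |1 − D²|/(1 + D²) = |1 − 2.9584|/(1 + 2.9584) = 0.495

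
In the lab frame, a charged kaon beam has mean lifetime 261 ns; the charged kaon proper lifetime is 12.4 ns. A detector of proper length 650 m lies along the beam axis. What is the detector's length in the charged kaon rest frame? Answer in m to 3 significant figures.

L ≈ 30.9 m

Time dilation ⇒ γ = Δt/τ₀ = 261/12.4 = 21.048
Length contraction: L = L₀/γ = 650/21.048 = 30.9 m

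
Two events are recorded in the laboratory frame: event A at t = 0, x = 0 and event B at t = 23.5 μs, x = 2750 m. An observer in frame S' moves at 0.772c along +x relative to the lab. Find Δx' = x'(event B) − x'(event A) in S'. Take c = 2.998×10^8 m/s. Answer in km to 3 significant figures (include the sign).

γ = 1/√(1 − 0.772²) = 1.5733
Δx' = γ(Δx − vΔt) = 1.5733 × (2750 m − 0.772×(2.998×10^8 m/s)×23.5×10^-6 s)
= 1.5733 × (-2689.0 m) = -4.23 km

Δx' ≈ -4.23 km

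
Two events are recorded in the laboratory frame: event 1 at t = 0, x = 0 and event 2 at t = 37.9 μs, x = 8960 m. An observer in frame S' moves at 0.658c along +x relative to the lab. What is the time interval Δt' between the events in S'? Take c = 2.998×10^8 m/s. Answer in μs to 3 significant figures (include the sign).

γ = 1/√(1 − 0.658²) = 1.3280
Δt' = γ(Δt − vΔx/c²) = 1.3280 × (37.9 μs − 0.658×8960 m / (2.998×10^8 m/s))
= 1.3280 × (18.235 μs) = 24.2 μs

Δt' ≈ 24.2 μs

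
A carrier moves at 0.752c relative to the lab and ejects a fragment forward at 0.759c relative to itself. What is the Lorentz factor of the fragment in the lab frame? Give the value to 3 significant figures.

γ ≈ 3.66

u_lab = (0.759 + 0.752)/(1 + 0.759×0.752) = 1.511/1.57077 = 0.961950
γ = 1/√(1 − 0.961950²) = 3.66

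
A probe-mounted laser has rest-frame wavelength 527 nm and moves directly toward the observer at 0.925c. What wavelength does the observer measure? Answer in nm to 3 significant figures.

λ_obs ≈ 104 nm

Relativistic Doppler: λ_obs = λ_src √((1−β)/(1+β))
= 527 × √(0.075000/1.9250) = 527 × 0.19739 = 104 nm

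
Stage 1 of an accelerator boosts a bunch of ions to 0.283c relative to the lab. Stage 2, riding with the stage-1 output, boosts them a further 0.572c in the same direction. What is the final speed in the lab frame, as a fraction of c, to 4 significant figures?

u ≈ 0.7359c

Compose boost 2: (0.572 + 0.283)/(1 + 0.572×0.283) = 0.8550/1.16188 = 0.7359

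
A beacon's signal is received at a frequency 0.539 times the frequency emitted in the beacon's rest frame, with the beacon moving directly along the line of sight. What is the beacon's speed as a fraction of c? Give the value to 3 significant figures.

β ≈ 0.550

f_obs/f_src = √((1−β)/(1+β)) = 0.539  ⇒  (1−β)/(1+β) = 0.29052
β = |1 − D²|/(1 + D²) = |1 − 0.29052|/(1 + 0.29052) = 0.550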